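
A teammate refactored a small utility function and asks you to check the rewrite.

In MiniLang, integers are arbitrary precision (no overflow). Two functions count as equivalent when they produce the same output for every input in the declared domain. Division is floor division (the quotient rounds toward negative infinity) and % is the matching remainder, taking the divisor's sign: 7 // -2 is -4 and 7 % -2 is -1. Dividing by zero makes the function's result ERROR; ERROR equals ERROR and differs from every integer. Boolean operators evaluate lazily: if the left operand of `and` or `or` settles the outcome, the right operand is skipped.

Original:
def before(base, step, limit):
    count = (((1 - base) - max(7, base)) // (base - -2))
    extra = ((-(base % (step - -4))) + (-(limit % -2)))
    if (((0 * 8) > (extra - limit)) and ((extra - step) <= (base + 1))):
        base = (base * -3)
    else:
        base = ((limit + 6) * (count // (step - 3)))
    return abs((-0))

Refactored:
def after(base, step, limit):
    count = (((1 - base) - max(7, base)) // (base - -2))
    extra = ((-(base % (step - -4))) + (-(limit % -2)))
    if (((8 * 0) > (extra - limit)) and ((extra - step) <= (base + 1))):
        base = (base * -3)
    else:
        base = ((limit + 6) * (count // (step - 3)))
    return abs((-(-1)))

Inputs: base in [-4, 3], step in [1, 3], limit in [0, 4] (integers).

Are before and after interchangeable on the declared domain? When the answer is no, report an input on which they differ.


Run the pair on base=-4, step=1, limit=0.
before: count becomes 1; next extra becomes -1; next (((0 * 8) > (extra - limit)) and ((extra - step) <= (base + 1))) evaluates to false; next base becomes -6; next final value 0
after: count becomes 1; next extra becomes -1; next (((8 * 0) > (extra - limit)) and ((extra - step) <= (base + 1))) evaluates to false; next base becomes -6; next final value 1
0 != 1, so the rewrite changes behavior.
verdict: not equivalent; witness: base=-4, step=1, limit=0


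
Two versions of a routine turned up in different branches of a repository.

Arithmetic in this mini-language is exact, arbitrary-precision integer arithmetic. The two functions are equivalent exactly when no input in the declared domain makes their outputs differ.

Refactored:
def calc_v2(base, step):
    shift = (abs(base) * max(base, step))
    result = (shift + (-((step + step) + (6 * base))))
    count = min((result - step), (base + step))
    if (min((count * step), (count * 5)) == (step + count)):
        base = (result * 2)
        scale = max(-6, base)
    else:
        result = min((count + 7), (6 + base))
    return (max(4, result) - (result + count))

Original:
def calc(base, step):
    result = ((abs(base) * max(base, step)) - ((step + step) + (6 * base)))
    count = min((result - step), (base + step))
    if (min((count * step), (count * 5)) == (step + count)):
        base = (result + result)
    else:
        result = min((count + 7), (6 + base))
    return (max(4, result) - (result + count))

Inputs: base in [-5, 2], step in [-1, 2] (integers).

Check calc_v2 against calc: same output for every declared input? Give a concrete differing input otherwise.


This is a faithful refactor — statement counts differ; also min/max/abs usage differs; also local variable names differ; also arithmetic usage differs; also constant usage differs, but the computed results match everywhere.
One worked example (base=-3, step=0) — calc: result = 18; count = -3; (min((count * step), (count * 5)) == (step + count)) -> false; result = 3; return 4; calc_v2: shift = 0; result = 18; count = -3; (min((count * step), (count * 5)) == (step + count)) -> false; result = 3; return 4; agreement on 4.
Checked all 32 inputs in the declared domain: the outputs agree on every one.
verdict: equivalent


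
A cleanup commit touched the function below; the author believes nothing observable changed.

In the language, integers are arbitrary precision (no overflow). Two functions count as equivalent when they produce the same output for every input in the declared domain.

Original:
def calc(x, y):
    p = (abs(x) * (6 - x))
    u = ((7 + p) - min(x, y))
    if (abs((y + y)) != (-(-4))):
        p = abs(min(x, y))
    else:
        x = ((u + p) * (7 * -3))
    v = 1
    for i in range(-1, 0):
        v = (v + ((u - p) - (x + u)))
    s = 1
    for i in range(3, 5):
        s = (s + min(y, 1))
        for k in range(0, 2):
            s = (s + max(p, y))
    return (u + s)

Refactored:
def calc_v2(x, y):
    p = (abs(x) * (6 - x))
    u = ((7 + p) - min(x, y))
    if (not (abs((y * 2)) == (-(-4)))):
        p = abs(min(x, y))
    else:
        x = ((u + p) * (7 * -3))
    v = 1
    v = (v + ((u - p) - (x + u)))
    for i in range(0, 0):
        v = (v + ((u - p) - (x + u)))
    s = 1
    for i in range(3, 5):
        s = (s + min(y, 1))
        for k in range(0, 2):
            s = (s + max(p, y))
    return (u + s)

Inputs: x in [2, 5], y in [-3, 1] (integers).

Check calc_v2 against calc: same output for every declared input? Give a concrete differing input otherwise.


Equivalent — the differences include statement counts differ, loop structure differs, arithmetic usage differs, comparison usage differs, constant usage differs, boolean connective usage differs, yet no declared input distinguishes the two.
Tracing x=3, y=1: calc: p := 9 | u := 15 | (abs((y + y)) != (-(-4))): true | p := 1 | v := 1 | iter i=-1: | v := -3 | s := 1 | iter i=3: | s := 2 | iter k=0: | s := 3 | iter k=1: | s := 4 | iter i=4: | s := 5 | iter k=0: | s := 6 | iter k=1: | s := 7 | result 22 | calc_v2: p := 9 | u := 15 | (not (abs((y * 2)) == (-(-4)))): true | p := 1 | v := 1 | v := -3 | loop over i: empty range | s := 1 | iter i=3: | s := 2 | iter k=0: | s := 3 | iter k=1: | s := 4 | iter i=4: | s := 5 | iter k=0: | s := 6 | iter k=1: | s := 7 | result 22 — matching result 22.
Sweeping the whole domain (20 inputs) finds no disagreement.
verdict: equivalent


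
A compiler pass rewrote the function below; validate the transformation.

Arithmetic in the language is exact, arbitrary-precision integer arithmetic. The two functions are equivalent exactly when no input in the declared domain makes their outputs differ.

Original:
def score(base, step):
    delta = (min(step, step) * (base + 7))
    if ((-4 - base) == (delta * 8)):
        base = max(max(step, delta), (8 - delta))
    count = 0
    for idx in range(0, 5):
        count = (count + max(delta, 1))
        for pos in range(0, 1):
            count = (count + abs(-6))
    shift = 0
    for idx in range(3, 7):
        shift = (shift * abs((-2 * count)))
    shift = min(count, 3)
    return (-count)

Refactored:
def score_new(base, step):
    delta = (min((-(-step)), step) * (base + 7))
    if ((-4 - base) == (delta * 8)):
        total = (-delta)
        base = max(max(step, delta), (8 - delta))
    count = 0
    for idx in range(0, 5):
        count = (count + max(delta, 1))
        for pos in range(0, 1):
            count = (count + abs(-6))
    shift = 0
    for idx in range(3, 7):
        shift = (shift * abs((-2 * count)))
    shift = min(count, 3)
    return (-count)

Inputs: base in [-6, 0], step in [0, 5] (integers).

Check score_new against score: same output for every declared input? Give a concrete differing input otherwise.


Comparing the listings, the differences include: statement counts differ, and local variable names differ.
Tracing base=-5, step=4: score: delta = 8; ((-4 - base) == (delta * 8)) -> false; count = 0; [idx=0]; count = 8; [pos=0]; count = 14; [idx=1]; count = 22; [pos=0]; count = 28; [idx=2]; count = 36; [pos=0]; count = 42; [idx=3]; count = 50; [pos=0]; count = 56; [idx=4]; count = 64; [pos=0]; count = 70; shift = 0; [idx=3]; shift = 0; [idx=4]; shift = 0; [idx=5]; shift = 0; [idx=6]; shift = 0; shift = 3; return -70 | score_new: delta = 8; ((-4 - base) == (delta * 8)) -> false; count = 0; [idx=0]; count = 8; [pos=0]; count = 14; [idx=1]; count = 22; [pos=0]; count = 28; [idx=2]; count = 36; [pos=0]; count = 42; [idx=3]; count = 50; [pos=0]; count = 56; [idx=4]; count = 64; [pos=0]; count = 70; shift = 0; [idx=3]; shift = 0; [idx=4]; shift = 0; [idx=5]; shift = 0; [idx=6]; shift = 0; shift = 3; return -70 — matching result -70.
An exhaustive pass over the 42 declared inputs shows identical outputs.
verdict: equivalent


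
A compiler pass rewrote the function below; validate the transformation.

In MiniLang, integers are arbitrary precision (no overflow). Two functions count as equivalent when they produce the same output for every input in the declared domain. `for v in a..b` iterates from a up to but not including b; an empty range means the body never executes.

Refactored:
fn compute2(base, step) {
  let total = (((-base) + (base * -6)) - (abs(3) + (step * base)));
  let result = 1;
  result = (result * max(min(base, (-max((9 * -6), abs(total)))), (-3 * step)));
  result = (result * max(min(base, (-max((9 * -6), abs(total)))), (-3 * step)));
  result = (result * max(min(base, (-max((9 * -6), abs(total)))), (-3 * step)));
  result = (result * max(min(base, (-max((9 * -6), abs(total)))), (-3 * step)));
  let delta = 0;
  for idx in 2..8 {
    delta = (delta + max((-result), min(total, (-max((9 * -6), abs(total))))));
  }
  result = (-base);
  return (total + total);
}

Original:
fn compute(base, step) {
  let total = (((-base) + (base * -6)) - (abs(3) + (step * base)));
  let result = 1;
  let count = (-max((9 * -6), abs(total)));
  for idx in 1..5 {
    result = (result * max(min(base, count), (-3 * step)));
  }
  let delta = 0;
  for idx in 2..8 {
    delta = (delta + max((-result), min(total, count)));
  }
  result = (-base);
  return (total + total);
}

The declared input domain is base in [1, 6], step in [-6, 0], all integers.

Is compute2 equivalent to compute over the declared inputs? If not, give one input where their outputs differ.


Differences: statement counts differ; and arithmetic usage differs; and constant usage differs; and loop structure differs; and min/max/abs usage differs; and local variable names differ — yet all 42 inputs agree.
verdict: equivalent


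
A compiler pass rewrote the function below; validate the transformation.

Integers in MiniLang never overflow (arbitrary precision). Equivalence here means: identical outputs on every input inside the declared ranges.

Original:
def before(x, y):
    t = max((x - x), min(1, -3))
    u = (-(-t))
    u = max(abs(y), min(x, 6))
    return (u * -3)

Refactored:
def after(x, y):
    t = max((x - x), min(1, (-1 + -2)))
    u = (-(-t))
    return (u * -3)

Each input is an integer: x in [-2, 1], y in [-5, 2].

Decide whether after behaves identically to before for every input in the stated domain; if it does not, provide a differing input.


Take x=-2, y=-5.
before: t := 0 | u := 0 | u := 5 | result -15
after: t := 0 | u := 0 | result 0
-15 != 0, so the rewrite changes behavior.
verdict: not equivalent; witness: x=-2, y=-5


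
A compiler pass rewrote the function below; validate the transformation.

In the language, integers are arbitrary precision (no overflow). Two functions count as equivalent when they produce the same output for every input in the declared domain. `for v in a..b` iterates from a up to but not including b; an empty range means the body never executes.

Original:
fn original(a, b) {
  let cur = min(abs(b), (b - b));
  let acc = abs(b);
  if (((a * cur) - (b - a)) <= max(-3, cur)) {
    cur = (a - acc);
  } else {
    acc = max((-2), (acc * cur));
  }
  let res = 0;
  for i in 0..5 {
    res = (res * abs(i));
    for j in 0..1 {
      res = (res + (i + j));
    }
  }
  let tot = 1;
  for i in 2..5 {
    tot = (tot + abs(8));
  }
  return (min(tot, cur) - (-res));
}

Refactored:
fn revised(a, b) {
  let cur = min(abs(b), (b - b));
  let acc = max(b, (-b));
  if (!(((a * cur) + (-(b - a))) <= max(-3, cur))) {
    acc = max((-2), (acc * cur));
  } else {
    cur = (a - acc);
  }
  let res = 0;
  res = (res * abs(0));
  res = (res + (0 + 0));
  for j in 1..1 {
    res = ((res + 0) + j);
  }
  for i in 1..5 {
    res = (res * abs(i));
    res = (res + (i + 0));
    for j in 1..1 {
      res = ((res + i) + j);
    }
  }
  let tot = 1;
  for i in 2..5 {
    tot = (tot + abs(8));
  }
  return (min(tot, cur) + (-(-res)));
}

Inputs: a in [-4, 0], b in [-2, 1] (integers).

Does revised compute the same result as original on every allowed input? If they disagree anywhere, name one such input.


Behavior is preserved: although loop structure differs, plus constant usage differs, plus boolean connective usage differs, plus min/max/abs usage differs, plus arithmetic usage differs, plus statement counts differ, the outputs never diverge.
One worked example (a=-2, b=1) — original: cur becomes 0; next acc becomes 1; next (((a * cur) - (b - a)) <= max(-3, cur)) evaluates to true; next cur becomes -3; next res becomes 0; next at i=0:; next res becomes 0; next at j=0:; next res becomes 0; next at i=1:; next res becomes 0; next at j=0:; next res becomes 1; next at i=2:; next res becomes 2; next at j=0:; next res becomes 4; next at i=3:; next res becomes 12; next at j=0:; next res becomes 15; next at i=4:; next res becomes 60; next at j=0:; next res becomes 64; next tot becomes 1; next at i=2:; next tot becomes 9; next at i=3:; next tot becomes 17; next at i=4:; next tot becomes 25; next final value 61; revised: cur becomes 0; next acc becomes 1; next (!(((a * cur) + (-(b - a))) <= max(-3, cur))) evaluates to false; next cur becomes -3; next res becomes 0; next res becomes 0; next res becomes 0; next j never enters its loop body; next at i=1:; next res becomes 0; next res becomes 1; next j never enters its loop body; next at i=2:; next res becomes 2; next res becomes 4; next j never enters its loop body; next at i=3:; next res becomes 12; next res becomes 15; next j never enters its loop body; next at i=4:; next res becomes 60; next res becomes 64; next j never enters its loop body; next tot becomes 1; next at i=2:; next tot becomes 9; next at i=3:; next tot becomes 17; next at i=4:; next tot becomes 25; next final value 61; agreement on 61.
An exhaustive pass over the 20 declared inputs shows identical outputs.
verdict: equivalent


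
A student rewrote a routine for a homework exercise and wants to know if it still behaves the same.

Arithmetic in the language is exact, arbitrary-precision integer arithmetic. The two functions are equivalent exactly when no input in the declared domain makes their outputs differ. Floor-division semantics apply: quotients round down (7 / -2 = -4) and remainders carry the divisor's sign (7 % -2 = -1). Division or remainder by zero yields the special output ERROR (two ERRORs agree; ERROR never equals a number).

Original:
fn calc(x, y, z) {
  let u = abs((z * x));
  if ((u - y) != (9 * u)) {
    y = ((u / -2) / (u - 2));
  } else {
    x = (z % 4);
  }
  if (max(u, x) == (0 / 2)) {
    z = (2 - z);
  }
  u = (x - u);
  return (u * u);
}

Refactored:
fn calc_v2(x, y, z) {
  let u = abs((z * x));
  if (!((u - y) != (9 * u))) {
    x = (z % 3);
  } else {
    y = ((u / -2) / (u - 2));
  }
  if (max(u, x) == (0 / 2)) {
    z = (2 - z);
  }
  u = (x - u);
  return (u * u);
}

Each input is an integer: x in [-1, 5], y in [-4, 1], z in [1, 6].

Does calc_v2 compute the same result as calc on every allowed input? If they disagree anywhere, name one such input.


Evaluate both at x=0, y=0, z=3.
calc: u=0, then ((u - y) != (9 * u)) is false, then x=3, then (max(u, x) == (0 / 2)) is false, then u=3, then returns 9
calc_v2: u=0, then (!((u - y) != (9 * u))) is true, then x=0, then (max(u, x) == (0 / 2)) is true, then z=-1, then u=0, then returns 0
9 vs 0 — the two versions disagree here.
verdict: not equivalent; witness: x=0, y=0, z=3


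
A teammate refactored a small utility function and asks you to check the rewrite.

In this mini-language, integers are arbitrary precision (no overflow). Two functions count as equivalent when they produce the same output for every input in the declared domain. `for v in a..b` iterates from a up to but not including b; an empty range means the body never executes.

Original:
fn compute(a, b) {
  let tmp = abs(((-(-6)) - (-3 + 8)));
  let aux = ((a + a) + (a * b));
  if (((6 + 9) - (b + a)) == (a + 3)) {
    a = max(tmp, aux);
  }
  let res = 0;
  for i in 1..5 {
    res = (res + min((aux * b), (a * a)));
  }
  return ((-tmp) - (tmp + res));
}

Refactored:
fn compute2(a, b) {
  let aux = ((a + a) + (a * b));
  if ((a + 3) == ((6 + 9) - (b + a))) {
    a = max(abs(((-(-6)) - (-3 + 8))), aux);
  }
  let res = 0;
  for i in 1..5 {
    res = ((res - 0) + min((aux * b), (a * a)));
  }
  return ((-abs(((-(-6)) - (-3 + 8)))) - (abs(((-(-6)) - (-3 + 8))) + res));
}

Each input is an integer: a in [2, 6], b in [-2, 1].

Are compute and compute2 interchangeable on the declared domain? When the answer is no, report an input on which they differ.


This is a faithful refactor — min/max/abs usage differs, and statement counts differ, and constant usage differs, and arithmetic usage differs, and local variable names differ, but the computed results match everywhere.
Tracing a=5, b=-1: compute: tmp := 1 | aux := 5 | (((6 + 9) - (b + a)) == (a + 3)): false | res := 0 | iter i=1: | res := -5 | iter i=2: | res := -10 | iter i=3: | res := -15 | iter i=4: | res := -20 | result 18 | compute2: aux := 5 | ((a + 3) == ((6 + 9) - (b + a))): false | res := 0 | iter i=1: | res := -5 | iter i=2: | res := -10 | iter i=3: | res := -15 | iter i=4: | res := -20 | result 18 — matching result 18.
Sweeping the whole domain (20 inputs) finds no disagreement.
verdict: equivalent


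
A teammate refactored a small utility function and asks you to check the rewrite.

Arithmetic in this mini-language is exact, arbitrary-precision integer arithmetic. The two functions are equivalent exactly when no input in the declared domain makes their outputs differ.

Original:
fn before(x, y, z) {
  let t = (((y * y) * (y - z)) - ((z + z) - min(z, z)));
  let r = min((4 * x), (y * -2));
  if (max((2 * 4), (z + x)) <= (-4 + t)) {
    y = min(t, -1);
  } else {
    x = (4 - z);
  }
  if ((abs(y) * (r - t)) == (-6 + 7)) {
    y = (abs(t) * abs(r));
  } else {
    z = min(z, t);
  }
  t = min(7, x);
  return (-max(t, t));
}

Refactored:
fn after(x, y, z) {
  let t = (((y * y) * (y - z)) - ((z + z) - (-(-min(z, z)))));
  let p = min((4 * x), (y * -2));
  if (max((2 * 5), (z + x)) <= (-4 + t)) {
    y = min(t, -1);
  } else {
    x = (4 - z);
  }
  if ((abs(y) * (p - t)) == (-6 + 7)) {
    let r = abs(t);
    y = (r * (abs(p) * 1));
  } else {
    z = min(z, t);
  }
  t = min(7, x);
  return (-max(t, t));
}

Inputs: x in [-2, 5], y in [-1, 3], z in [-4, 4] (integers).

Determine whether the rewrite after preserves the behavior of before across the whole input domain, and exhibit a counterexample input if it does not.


Consider the input x=-2, y=2, z=-1.
before: t=13, then r=-8, then (max((2 * 4), (z + x)) <= (-4 + t)) is true, then y=-1, then ((abs(y) * (r - t)) == (-6 + 7)) is false, then z=-1, then t=-2, then returns 2
after: t=13, then p=-8, then (max((2 * 5), (z + x)) <= (-4 + t)) is false, then x=5, then ((abs(y) * (p - t)) == (-6 + 7)) is false, then z=-1, then t=5, then returns -5
2 vs -5 — the two versions disagree here.
verdict: not equivalent; witness: x=-2, y=2, z=-1


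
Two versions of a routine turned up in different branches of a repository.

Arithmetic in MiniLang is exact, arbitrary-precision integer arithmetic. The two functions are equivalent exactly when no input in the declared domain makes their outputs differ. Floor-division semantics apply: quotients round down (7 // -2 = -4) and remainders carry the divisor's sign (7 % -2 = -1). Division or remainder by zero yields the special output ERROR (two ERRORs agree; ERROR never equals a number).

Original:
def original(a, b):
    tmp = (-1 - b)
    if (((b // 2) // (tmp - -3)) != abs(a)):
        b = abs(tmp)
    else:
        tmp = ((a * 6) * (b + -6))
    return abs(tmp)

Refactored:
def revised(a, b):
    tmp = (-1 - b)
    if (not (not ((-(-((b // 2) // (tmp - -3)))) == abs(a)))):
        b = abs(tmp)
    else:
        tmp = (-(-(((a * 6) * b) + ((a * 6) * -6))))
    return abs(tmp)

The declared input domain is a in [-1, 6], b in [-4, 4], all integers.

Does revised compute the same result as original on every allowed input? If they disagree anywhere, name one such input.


Take a=-1, b=-4.
original: tmp becomes 3; next (((b // 2) // (tmp - -3)) != abs(a)) evaluates to true; next b becomes 3; next final value 3
revised: tmp becomes 3; next (not (not ((-(-((b // 2) // (tmp - -3)))) == abs(a)))) evaluates to false; next tmp becomes 60; next final value 60
3 != 60, so the rewrite changes behavior.
verdict: not equivalent; witness: a=-1, b=-4


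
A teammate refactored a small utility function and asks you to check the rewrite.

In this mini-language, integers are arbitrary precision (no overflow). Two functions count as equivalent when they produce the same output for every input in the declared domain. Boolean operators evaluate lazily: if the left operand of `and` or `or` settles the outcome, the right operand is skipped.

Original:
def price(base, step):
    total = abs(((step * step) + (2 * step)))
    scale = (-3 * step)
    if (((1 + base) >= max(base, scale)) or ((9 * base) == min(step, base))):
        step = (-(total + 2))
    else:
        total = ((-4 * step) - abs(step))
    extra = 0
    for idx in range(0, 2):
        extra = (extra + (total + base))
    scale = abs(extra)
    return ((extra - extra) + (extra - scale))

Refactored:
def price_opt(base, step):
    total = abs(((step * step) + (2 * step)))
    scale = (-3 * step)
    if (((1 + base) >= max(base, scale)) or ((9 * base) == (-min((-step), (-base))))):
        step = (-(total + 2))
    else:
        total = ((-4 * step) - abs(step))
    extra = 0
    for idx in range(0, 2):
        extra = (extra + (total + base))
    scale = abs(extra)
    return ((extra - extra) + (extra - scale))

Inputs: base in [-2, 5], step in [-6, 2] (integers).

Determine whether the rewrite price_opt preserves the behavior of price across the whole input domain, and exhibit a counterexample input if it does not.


Equivalent. One difference looks behavioral, but it never changes the outcome for any declared input.
Every one of the 72 inputs gives matching results.
As a probe, take base=-2, step=-1: price runs total becomes 1; next scale becomes 3; next (((1 + base) >= max(base, scale)) or ((9 * base) == min(step, base))) evaluates to false; next total becomes 3; next extra becomes 0; next at idx=0:; next extra becomes 1; next at idx=1:; next extra becomes 2; next scale becomes 2; next final value 0; price_opt runs total becomes 1; next scale becomes 3; next (((1 + base) >= max(base, scale)) or ((9 * base) == (-min((-step), (-base))))) evaluates to false; next total becomes 3; next extra becomes 0; next at idx=0:; next extra becomes 1; next at idx=1:; next extra becomes 2; next scale becomes 2; next final value 0; both end at 0.
verdict: equivalent


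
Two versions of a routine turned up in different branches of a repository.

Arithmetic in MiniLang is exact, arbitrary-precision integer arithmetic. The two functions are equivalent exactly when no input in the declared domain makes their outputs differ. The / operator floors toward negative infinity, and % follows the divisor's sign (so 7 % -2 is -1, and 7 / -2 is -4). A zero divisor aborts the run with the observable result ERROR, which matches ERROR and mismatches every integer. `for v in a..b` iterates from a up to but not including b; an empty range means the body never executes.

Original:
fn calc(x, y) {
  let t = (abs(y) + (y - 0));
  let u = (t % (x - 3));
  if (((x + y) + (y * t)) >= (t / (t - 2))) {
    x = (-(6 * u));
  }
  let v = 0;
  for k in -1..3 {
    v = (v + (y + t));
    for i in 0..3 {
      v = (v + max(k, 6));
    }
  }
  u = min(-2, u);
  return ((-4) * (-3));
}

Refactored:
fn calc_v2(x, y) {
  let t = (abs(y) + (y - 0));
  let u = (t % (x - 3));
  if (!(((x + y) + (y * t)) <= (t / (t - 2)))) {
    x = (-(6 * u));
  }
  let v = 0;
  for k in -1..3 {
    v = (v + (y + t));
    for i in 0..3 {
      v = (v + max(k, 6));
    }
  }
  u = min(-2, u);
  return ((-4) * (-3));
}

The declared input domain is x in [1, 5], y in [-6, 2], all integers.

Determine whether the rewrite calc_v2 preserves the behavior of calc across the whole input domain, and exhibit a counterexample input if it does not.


Equivalent. One difference looks behavioral, but it never changes the outcome for any declared input.
Sweeping the whole domain (45 inputs) finds no disagreement.
As a probe, take x=3, y=2: calc runs t := 4 | divide-by-zero, output ERROR; calc_v2 runs t := 4 | divide-by-zero, output ERROR; both end at ERROR.
verdict: equivalent


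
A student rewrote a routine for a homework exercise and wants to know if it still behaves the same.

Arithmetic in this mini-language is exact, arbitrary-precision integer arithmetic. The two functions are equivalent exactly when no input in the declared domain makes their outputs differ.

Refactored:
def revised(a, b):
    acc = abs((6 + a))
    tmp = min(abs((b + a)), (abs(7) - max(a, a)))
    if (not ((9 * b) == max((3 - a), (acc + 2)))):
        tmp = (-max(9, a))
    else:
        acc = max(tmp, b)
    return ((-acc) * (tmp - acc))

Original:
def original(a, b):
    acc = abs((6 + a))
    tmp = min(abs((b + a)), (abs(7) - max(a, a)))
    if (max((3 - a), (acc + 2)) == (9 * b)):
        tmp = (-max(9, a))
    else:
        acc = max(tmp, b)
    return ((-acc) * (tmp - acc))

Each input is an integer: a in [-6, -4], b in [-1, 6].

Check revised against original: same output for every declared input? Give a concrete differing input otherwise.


Try a=-6, b=4.
original: acc := 0 | tmp := 2 | (max((3 - a), (acc + 2)) == (9 * b)): false | acc := 4 | result 8
revised: acc := 0 | tmp := 2 | (not ((9 * b) == max((3 - a), (acc + 2)))): true | tmp := -9 | result 0
8 against 0: the behavior changed.
verdict: not equivalent; witness: a=-6, b=4


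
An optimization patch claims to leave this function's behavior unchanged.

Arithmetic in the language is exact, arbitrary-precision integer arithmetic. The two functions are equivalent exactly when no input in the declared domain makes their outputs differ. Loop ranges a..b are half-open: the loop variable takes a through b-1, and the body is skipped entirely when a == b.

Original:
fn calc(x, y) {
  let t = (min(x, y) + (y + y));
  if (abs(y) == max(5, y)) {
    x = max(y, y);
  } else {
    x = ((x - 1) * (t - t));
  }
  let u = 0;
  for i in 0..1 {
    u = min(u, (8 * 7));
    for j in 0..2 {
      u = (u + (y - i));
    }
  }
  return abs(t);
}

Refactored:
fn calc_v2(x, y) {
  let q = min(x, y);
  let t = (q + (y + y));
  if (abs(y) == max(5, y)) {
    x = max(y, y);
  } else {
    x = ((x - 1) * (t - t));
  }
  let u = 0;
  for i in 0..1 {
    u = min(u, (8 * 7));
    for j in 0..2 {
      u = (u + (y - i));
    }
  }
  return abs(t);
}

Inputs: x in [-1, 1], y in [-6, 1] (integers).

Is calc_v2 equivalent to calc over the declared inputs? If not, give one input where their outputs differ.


Equivalent — the differences include local variable names differ; also statement counts differ, yet no declared input distinguishes the two.
Tracing x=-1, y=-1: calc: t = -3; (abs(y) == max(5, y)) -> false; x = 0; u = 0; [i=0]; u = 0; [j=0]; u = -1; [j=1]; u = -2; return 3 | calc_v2: q = -1; t = -3; (abs(y) == max(5, y)) -> false; x = 0; u = 0; [i=0]; u = 0; [j=0]; u = -1; [j=1]; u = -2; return 3 — matching result 3.
An exhaustive pass over the 24 declared inputs shows identical outputs.
verdict: equivalent


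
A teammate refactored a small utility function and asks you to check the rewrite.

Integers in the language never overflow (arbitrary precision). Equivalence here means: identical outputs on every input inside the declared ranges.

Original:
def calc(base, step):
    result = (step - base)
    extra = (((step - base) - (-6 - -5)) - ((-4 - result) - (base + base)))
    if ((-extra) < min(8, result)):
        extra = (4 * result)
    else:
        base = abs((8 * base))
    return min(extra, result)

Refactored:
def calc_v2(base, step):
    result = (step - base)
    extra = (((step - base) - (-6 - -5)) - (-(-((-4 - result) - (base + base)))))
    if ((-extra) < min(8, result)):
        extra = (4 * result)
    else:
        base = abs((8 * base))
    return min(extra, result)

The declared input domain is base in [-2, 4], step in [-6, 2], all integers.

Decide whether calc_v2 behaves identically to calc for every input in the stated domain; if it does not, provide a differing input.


This is a faithful refactor — same computation, different form, but the computed results match everywhere.
Spot check at base=-2, step=-5 — calc: result becomes -3; next extra becomes -5; next ((-extra) < min(8, result)) evaluates to false; next base becomes 16; next final value -5. calc_v2: result becomes -3; next extra becomes -5; next ((-extra) < min(8, result)) evaluates to false; next base becomes 16; next final value -5. Both give -5.
Every one of the 63 inputs gives matching results.
verdict: equivalent


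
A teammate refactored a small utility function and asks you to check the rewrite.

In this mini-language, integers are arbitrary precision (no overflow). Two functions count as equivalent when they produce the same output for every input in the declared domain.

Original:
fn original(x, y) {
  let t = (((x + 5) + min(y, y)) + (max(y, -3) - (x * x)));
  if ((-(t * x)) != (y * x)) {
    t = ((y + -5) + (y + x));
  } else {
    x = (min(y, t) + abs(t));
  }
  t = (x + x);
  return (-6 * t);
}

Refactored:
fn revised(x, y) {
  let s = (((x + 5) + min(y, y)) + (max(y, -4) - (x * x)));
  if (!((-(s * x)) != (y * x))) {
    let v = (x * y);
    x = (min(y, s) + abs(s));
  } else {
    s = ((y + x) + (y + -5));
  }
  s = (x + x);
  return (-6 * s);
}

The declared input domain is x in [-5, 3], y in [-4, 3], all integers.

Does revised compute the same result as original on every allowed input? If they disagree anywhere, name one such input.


Evaluate both at x=0, y=-4.
original: t becomes -2; next ((-(t * x)) != (y * x)) evaluates to false; next x becomes -2; next t becomes -4; next final value 24
revised: s becomes -3; next (!((-(s * x)) != (y * x))) evaluates to true; next v becomes 0; next x becomes -1; next s becomes -2; next final value 12
24 and 12 differ, so these are not the same function on this domain.
verdict: not equivalent; witness: x=0, y=-4


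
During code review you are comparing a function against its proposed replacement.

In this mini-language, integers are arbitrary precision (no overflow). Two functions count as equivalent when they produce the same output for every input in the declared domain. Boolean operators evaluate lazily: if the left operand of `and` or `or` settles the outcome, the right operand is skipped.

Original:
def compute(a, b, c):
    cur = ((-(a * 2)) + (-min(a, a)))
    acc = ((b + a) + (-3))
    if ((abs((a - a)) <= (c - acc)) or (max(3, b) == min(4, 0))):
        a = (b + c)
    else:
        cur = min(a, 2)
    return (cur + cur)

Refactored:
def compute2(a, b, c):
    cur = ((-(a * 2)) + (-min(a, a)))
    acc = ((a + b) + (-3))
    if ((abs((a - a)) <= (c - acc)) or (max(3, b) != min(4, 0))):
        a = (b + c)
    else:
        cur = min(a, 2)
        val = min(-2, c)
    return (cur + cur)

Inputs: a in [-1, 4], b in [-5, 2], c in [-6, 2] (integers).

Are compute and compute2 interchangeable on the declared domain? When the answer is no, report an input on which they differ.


These are not equivalent — on a=-1, b=-1, c=-6 the outputs split (-2 vs 6).
compute: cur=3, then acc=-5, then ((abs((a - a)) <= (c - acc)) or (max(3, b) == min(4, 0))) is false, then cur=-1, then returns -2
compute2: cur=3, then acc=-5, then ((abs((a - a)) <= (c - acc)) or (max(3, b) != min(4, 0))) is true, then a=-7, then returns 6
verdict: not equivalent; witness: a=-1, b=-1, c=-6


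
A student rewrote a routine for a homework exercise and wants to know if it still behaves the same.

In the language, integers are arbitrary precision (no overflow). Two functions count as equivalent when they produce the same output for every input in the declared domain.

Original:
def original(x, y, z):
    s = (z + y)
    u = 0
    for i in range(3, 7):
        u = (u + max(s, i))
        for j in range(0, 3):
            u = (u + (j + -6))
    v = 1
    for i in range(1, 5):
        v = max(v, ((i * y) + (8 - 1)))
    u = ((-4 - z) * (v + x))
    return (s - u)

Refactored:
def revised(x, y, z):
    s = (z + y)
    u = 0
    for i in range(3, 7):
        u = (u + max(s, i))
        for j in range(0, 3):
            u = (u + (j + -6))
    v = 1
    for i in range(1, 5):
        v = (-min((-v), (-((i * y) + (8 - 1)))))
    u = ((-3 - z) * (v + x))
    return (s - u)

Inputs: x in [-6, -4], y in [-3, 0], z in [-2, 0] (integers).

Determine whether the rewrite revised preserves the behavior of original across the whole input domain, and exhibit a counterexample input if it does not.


Evaluate both at x=-6, y=-3, z=-2.
original: s = -5; u = 0; [i=3]; u = 3; [j=0]; u = -3; [j=1]; u = -8; [j=2]; u = -12; [i=4]; u = -8; [j=0]; u = -14; [j=1]; u = -19; [j=2]; u = -23; [i=5]; u = -18; [j=0]; u = -24; [j=1]; u = -29; [j=2]; u = -33; [i=6]; u = -27; [j=0]; u = -33; [j=1]; u = -38; [j=2]; u = -42; v = 1; [i=1]; v = 4; [i=2]; v = 4; [i=3]; v = 4; [i=4]; v = 4; u = 4; return -9
revised: s = -5; u = 0; [i=3]; u = 3; [j=0]; u = -3; [j=1]; u = -8; [j=2]; u = -12; [i=4]; u = -8; [j=0]; u = -14; [j=1]; u = -19; [j=2]; u = -23; [i=5]; u = -18; [j=0]; u = -24; [j=1]; u = -29; [j=2]; u = -33; [i=6]; u = -27; [j=0]; u = -33; [j=1]; u = -38; [j=2]; u = -42; v = 1; [i=1]; v = 4; [i=2]; v = 4; [i=3]; v = 4; [i=4]; v = 4; u = 2; return -7
-9 against -7: the behavior changed.
verdict: not equivalent; witness: x=-6, y=-3, z=-2


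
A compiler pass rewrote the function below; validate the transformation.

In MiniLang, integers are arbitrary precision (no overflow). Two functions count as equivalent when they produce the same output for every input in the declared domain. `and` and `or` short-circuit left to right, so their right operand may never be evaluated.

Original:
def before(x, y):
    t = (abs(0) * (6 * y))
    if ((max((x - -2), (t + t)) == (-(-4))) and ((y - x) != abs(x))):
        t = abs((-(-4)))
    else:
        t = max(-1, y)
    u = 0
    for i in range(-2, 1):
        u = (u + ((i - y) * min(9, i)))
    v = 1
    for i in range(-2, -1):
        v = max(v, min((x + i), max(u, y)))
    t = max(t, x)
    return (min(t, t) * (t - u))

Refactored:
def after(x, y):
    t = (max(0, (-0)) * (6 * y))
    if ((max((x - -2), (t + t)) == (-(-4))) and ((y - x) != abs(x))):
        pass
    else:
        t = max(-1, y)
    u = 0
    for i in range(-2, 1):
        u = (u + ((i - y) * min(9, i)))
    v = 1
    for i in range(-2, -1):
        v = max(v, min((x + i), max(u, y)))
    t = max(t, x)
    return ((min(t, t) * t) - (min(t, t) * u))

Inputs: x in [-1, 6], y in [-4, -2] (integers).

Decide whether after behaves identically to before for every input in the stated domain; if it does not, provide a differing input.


x=2, y=-4 yields 44 from before but 18 from after.
verdict: not equivalent; witness: x=2, y=-4


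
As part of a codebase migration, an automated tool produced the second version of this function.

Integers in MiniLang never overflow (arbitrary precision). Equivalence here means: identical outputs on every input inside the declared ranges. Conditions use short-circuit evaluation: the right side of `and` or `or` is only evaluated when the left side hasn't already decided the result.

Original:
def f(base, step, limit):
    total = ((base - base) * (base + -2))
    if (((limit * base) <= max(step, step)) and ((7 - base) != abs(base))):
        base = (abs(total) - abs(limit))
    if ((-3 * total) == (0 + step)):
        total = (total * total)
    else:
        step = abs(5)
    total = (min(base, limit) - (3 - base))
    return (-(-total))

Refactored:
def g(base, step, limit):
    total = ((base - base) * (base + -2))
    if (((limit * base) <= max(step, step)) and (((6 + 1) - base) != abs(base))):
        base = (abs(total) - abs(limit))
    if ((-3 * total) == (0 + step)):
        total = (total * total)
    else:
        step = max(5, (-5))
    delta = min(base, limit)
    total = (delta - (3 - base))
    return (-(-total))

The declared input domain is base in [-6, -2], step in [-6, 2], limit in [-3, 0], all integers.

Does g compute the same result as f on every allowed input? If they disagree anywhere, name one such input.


The two versions differ — the changes include arithmetic usage differs, plus constant usage differs, plus statement counts differ, plus local variable names differ, plus min/max/abs usage differs.
Spot check at base=-2, step=-4, limit=-2 — f: total := 0 | (((limit * base) <= max(step, step)) and ((7 - base) != abs(base))): false | ((-3 * total) == (0 + step)): false | step := 5 | total := -7 | result -7. g: total := 0 | (((limit * base) <= max(step, step)) and (((6 + 1) - base) != abs(base))): false | ((-3 * total) == (0 + step)): false | step := 5 | delta := -2 | total := -7 | result -7. Both give -7.
Across all 180 domain points the two functions coincide.
verdict: equivalent


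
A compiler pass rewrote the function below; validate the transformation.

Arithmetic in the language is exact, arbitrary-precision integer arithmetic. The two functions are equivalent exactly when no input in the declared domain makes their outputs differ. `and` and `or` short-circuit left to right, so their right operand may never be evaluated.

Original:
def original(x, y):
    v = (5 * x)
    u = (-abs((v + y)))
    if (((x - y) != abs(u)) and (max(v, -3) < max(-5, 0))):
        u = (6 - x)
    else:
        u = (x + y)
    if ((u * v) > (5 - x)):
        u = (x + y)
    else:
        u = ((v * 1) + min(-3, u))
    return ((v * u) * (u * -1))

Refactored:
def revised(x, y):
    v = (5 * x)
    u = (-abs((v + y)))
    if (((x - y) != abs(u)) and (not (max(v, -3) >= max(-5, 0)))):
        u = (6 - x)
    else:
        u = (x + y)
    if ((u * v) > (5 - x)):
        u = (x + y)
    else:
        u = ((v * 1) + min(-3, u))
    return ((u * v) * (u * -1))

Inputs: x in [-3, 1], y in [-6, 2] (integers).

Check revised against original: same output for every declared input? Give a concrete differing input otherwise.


This is a faithful refactor — boolean connective usage differs, comparison usage differs, but the computed results match everywhere.
Tracing x=-2, y=-4: original: v = -10; u = -14; (((x - y) != abs(u)) and (max(v, -3) < max(-5, 0))) -> true; u = 8; ((u * v) > (5 - x)) -> false; u = -13; return 1690 | revised: v = -10; u = -14; (((x - y) != abs(u)) and (not (max(v, -3) >= max(-5, 0)))) -> true; u = 8; ((u * v) > (5 - x)) -> false; u = -13; return 1690 — matching result 1690.
An exhaustive pass over the 45 declared inputs shows identical outputs.
verdict: equivalent


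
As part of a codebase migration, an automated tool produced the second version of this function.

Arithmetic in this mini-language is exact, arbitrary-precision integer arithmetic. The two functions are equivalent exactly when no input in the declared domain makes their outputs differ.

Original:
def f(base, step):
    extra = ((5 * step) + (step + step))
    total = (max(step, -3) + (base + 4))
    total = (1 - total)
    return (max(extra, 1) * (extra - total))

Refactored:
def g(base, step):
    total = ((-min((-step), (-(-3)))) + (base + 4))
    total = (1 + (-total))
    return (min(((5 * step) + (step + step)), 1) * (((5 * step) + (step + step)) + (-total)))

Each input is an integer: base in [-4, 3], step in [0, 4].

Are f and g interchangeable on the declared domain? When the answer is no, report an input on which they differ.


Evaluate both at base=-4, step=0.
f: extra=0, then total=0, then total=1, then returns -1
g: total=0, then total=1, then returns 0
-1 != 0, so the rewrite changes behavior.
verdict: not equivalent; witness: base=-4, step=0


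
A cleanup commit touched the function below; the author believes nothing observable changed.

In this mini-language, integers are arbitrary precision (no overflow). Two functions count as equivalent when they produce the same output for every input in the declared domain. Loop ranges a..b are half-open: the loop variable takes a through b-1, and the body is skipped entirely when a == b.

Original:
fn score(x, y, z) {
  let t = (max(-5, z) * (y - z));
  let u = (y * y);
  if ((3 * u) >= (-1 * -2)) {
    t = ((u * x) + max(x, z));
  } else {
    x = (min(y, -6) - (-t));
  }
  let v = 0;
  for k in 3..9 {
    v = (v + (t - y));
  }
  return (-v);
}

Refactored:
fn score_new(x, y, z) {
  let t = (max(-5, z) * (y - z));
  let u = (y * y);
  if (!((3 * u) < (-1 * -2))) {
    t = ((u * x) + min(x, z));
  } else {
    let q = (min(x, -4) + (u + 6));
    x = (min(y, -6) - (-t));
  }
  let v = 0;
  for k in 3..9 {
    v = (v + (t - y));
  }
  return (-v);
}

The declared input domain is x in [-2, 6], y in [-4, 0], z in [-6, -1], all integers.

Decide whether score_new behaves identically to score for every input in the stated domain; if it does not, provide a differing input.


There is a counterexample at x=-2, y=-4, z=-6: 180 on one side, 204 on the other.
score: t=-10, then u=16, then ((3 * u) >= (-1 * -2)) is true, then t=-34, then v=0, then (k=3), then v=-30, then (k=4), then v=-60, then (k=5), then v=-90, then (k=6), then v=-120, then (k=7), then v=-150, then (k=8), then v=-180, then returns 180
score_new: t=-10, then u=16, then (!((3 * u) < (-1 * -2))) is true, then t=-38, then v=0, then (k=3), then v=-34, then (k=4), then v=-68, then (k=5), then v=-102, then (k=6), then v=-136, then (k=7), then v=-170, then (k=8), then v=-204, then returns 204
verdict: not equivalent; witness: x=-2, y=-4, z=-6
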